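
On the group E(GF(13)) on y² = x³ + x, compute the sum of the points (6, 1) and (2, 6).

(9, 6)

(6, 1) + (2, 6). λ = (6 - 1)/(2 - 6) ≡ 5/9 mod 13. 9⁻¹ ≡ 3 (mod 13), so λ ≡ 2.
  x = λ² - 6 - 2 = 4 - 8 ≡ 9; y = λ·(6 - 9) - 1 ≡ 6. → (9, 6)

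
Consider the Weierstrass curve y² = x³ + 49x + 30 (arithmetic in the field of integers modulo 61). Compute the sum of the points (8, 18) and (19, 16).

(8, 18) + (19, 16). λ = (16 - 18)/(19 - 8) ≡ 59/11 mod 61. 11⁻¹ ≡ 50 (mod 61) since 11·50 = 550 ≡ 1, so λ ≡ 22.
  x = λ² - 8 - 19 = 484 - 27 ≡ 30; y = λ·(8 - 30) - 18 ≡ 47. → (30, 47)

(30, 47)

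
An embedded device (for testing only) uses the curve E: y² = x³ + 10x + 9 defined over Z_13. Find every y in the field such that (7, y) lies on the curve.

none

x³ + 10x + 9 = 422 ≡ 6 (mod 13).
6 is a non-residue mod 13; no y exists.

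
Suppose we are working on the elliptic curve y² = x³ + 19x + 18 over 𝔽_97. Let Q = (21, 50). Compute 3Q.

Repeated addition: build up to 3Q.
2Q: tangent at (21, 50): λ = (3·21² + 19)/(2·50) ≡ 81/3. 3⁻¹ ≡ 65 (mod 97), so λ ≡ 81·65 ≡ 27.
  x = λ² - 21 - 21 = 729 - 42 ≡ 8; y = λ·(21 - 8) - 50 ≡ 10. → (8, 10)
3Q: (8, 10) + (21, 50). λ = (50 - 10)/(21 - 8) ≡ 40/13 mod 97. 13⁻¹ ≡ 15 (mod 97) since 13·15 = 195 ≡ 1, so λ ≡ 18.
  x = λ² - 8 - 21 = 324 - 29 ≡ 4; y = λ·(8 - 4) - 10 ≡ 62. → (4, 62)

(4, 62)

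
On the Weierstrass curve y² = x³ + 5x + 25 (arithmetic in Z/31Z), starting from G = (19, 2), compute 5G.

(5, 19)

Double-and-add on 5 = (101)₂. Start with G = (19, 2) for the leading 1-bit.
double: tangent at (19, 2): λ = (3·19² + 5)/(2·2) ≡ 3/4. 4⁻¹ ≡ 8 (mod 31) since 4·8 = 32 ≡ 1, so λ ≡ 3·8 ≡ 24.
  x = λ² - 19 - 19 = 576 - 38 ≡ 11; y = λ·(19 - 11) - 2 ≡ 4. → (11, 4)
double: tangent at (11, 4): λ = (3·11² + 5)/(2·4) ≡ 27/8. 8⁻¹ ≡ 4 (mod 31), so λ ≡ 27·4 ≡ 15.
  x = λ² - 11 - 11 = 225 - 22 ≡ 17; y = λ·(11 - 17) - 4 ≡ 30. → (17, 30)
add G: (17, 30) + (19, 2). λ = (2 - 30)/(19 - 17) ≡ 3/2 mod 31. 2⁻¹ ≡ 16 (mod 31), so λ ≡ 17.
  x = λ² - 17 - 19 = 289 - 36 ≡ 5; y = λ·(17 - 5) - 30 ≡ 19. → (5, 19)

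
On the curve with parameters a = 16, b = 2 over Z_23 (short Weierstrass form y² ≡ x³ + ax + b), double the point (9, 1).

(14, 7)

tangent at (9, 1): λ = (3·9² + 16)/(2·1) ≡ 6/2. 2⁻¹ ≡ 12 (mod 23) since 2·12 = 24 ≡ 1, so λ ≡ 6·12 ≡ 3.
  x = λ² - 9 - 9 = 9 - 18 ≡ 14; y = λ·(9 - 14) - 1 ≡ 7. → (14, 7)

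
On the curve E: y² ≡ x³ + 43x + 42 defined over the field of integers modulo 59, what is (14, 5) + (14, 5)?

tangent at (14, 5): λ = (3·14² + 43)/(2·5) ≡ 41/10. 10⁻¹ ≡ 6 (mod 59), so λ ≡ 41·6 ≡ 10.
  x = λ² - 14 - 14 = 100 - 28 ≡ 13; y = λ·(14 - 13) - 5 ≡ 5. → (13, 5)

(13, 5)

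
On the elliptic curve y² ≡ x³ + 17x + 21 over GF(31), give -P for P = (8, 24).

(8, 7)

-(8, 24) = (8, -24 mod 31) = (8, 7).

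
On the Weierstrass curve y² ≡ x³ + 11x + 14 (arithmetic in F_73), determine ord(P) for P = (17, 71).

2P: tangent at (17, 71): λ = (3·17² + 11)/(2·71) ≡ 2/69. 69⁻¹ ≡ 18 (mod 73), so λ ≡ 2·18 ≡ 36.
  x = λ² - 17 - 17 = 1296 - 34 ≡ 21; y = λ·(17 - 21) - 71 ≡ 4. → (21, 4)
3P: (21, 4) + (17, 71). λ = (71 - 4)/(17 - 21) ≡ 67/69 mod 73. 69⁻¹ ≡ 18 (mod 73) since 69·18 = 1242 ≡ 1, so λ ≡ 38.
  x = λ² - 21 - 17 = 1444 - 38 ≡ 19; y = λ·(21 - 19) - 4 ≡ 72. → (19, 72)
4P: (19, 72) + (17, 71). λ = (71 - 72)/(17 - 19) ≡ 72/71 mod 73. 71⁻¹ ≡ 36 (mod 73) since 71·36 = 2556 ≡ 1, so λ ≡ 37.
  x = λ² - 19 - 17 = 1369 - 36 ≡ 19; y = λ·(19 - 19) - 72 ≡ 1. → (19, 1)
5P: (19, 1) + (17, 71). λ = (71 - 1)/(17 - 19) ≡ 70/71 mod 73. 71⁻¹ ≡ 36 (mod 73) since 71·36 = 2556 ≡ 1, so λ ≡ 38.
  x = λ² - 19 - 17 = 1444 - 36 ≡ 21; y = λ·(19 - 21) - 1 ≡ 69. → (21, 69)
6P: (21, 69) + (17, 71). λ = (71 - 69)/(17 - 21) ≡ 2/69 mod 73. 69⁻¹ ≡ 18 (mod 73), so λ ≡ 36.
  x = λ² - 21 - 17 = 1296 - 38 ≡ 17; y = λ·(21 - 17) - 69 ≡ 2. → (17, 2)
7P: (17, 2) + (17, 71): same x and y₁ ≡ -y₂, so the sum is O.
7P = O, so the order is 7.

7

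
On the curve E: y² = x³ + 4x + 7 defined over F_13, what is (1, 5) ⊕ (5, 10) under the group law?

(1, 5) + (5, 10). λ = (10 - 5)/(5 - 1) ≡ 5/4 mod 13. 4⁻¹ ≡ 10 (mod 13) since 4·10 = 40 ≡ 1, so λ ≡ 11.
  x = λ² - 1 - 5 = 121 - 6 ≡ 11; y = λ·(1 - 11) - 5 ≡ 2. → (11, 2)

(11, 2)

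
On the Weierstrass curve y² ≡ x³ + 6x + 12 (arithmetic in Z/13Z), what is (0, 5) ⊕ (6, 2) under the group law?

(4, 10)

(0, 5) + (6, 2). λ = (2 - 5)/(6 - 0) ≡ 10/6 mod 13. 6⁻¹ ≡ 11 (mod 13) since 6·11 = 66 ≡ 1, so λ ≡ 6.
  x = λ² - 0 - 6 = 36 - 6 ≡ 4; y = λ·(0 - 4) - 5 ≡ 10. → (4, 10)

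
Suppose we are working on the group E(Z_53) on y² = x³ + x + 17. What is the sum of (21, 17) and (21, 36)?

The two points share x = 21 and their y-coordinates satisfy 17 + 36 ≡ 0 (mod 53), so they are inverses. Their sum is the point at infinity.

O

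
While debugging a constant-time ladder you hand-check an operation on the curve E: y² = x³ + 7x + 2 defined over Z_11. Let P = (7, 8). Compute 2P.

tangent at (7, 8): λ = (3·7² + 7)/(2·8) ≡ 0/5. 5⁻¹ ≡ 9 (mod 11) since 5·9 = 45 ≡ 1, so λ ≡ 0·9 ≡ 0.
  x = λ² - 7 - 7 = 0 - 14 ≡ 8; y = λ·(7 - 8) - 8 ≡ 3. → (8, 3)

(8, 3)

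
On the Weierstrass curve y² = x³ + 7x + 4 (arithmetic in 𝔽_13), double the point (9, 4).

(12, 3)

tangent at (9, 4): λ = (3·9² + 7)/(2·4) ≡ 3/8. 8⁻¹ ≡ 5 (mod 13), so λ ≡ 3·5 ≡ 2.
  x = λ² - 9 - 9 = 4 - 18 ≡ 12; y = λ·(9 - 12) - 4 ≡ 3. → (12, 3)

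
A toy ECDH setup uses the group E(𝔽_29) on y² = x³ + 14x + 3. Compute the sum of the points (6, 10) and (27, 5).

(5, 16)

(6, 10) + (27, 5). λ = (5 - 10)/(27 - 6) ≡ 24/21 mod 29. 21⁻¹ ≡ 18 (mod 29), so λ ≡ 26.
  x = λ² - 6 - 27 = 676 - 33 ≡ 5; y = λ·(6 - 5) - 10 ≡ 16. → (5, 16)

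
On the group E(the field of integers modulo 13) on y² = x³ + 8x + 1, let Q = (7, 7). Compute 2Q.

tangent at (7, 7): λ = (3·7² + 8)/(2·7) ≡ 12/1. 1⁻¹ ≡ 1 (mod 13) since 1·1 = 1 ≡ 1, so λ ≡ 12·1 ≡ 12.
  x = λ² - 7 - 7 = 144 - 14 ≡ 0; y = λ·(7 - 0) - 7 ≡ 12. → (0, 12)

(0, 12)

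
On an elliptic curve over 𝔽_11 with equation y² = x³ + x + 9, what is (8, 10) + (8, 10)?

tangent at (8, 10): λ = (3·8² + 1)/(2·10) ≡ 6/9. 9⁻¹ ≡ 5 (mod 11), so λ ≡ 6·5 ≡ 8.
  x = λ² - 8 - 8 = 64 - 16 ≡ 4; y = λ·(8 - 4) - 10 ≡ 0. → (4, 0)

(4, 0)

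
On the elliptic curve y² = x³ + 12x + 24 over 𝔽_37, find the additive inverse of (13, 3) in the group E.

-(13, 3) = (13, -3 mod 37) = (13, 34).

(13, 34)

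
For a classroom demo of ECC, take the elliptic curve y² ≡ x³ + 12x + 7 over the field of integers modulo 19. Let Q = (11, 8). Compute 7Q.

Repeated addition: build up to 7Q.
2Q: tangent at (11, 8): λ = (3·11² + 12)/(2·8) ≡ 14/16. 16⁻¹ ≡ 6 (mod 19) since 16·6 = 96 ≡ 1, so λ ≡ 14·6 ≡ 8.
  x = λ² - 11 - 11 = 64 - 22 ≡ 4; y = λ·(11 - 4) - 8 ≡ 10. → (4, 10)
3Q: (4, 10) + (11, 8). λ = (8 - 10)/(11 - 4) ≡ 17/7 mod 19. 7⁻¹ ≡ 11 (mod 19), so λ ≡ 16.
  x = λ² - 4 - 11 = 256 - 15 ≡ 13; y = λ·(4 - 13) - 10 ≡ 17. → (13, 17)
4Q: (13, 17) + (11, 8). λ = (8 - 17)/(11 - 13) ≡ 10/17 mod 19. 17⁻¹ ≡ 9 (mod 19), so λ ≡ 14.
  x = λ² - 13 - 11 = 196 - 24 ≡ 1; y = λ·(13 - 1) - 17 ≡ 18. → (1, 18)
5Q: (1, 18) + (11, 8). λ = (8 - 18)/(11 - 1) ≡ 9/10 mod 19. 10⁻¹ ≡ 2 (mod 19), so λ ≡ 18.
  x = λ² - 1 - 11 = 324 - 12 ≡ 8; y = λ·(1 - 8) - 18 ≡ 8. → (8, 8)
6Q: (8, 8) + (11, 8). λ = (8 - 8)/(11 - 8) ≡ 0/3 mod 19. 3⁻¹ ≡ 13 (mod 19) since 3·13 = 39 ≡ 1, so λ ≡ 0.
  x = λ² - 8 - 11 = 0 - 19 ≡ 0; y = λ·(8 - 0) - 8 ≡ 11. → (0, 11)
7Q: (0, 11) + (11, 8). λ = (8 - 11)/(11 - 0) ≡ 16/11 mod 19. 11⁻¹ ≡ 7 (mod 19), so λ ≡ 17.
  x = λ² - 0 - 11 = 289 - 11 ≡ 12; y = λ·(0 - 12) - 11 ≡ 13. → (12, 13)

(12, 13)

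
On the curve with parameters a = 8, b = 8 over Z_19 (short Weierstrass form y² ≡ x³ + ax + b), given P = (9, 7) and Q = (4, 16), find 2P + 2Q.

First 2P:
Repeated addition: build up to 2P.
2P: tangent at (9, 7): λ = (3·9² + 8)/(2·7) ≡ 4/14. 14⁻¹ ≡ 15 (mod 19), so λ ≡ 4·15 ≡ 3.
  x = λ² - 9 - 9 = 9 - 18 ≡ 10; y = λ·(9 - 10) - 7 ≡ 9. → (10, 9)
2P = (10, 9).
Next 2Q:
Repeated addition: build up to 2Q.
2Q: tangent at (4, 16): λ = (3·4² + 8)/(2·16) ≡ 18/13. 13⁻¹ ≡ 3 (mod 19), so λ ≡ 18·3 ≡ 16.
  x = λ² - 4 - 4 = 256 - 8 ≡ 1; y = λ·(4 - 1) - 16 ≡ 13. → (1, 13)
2Q = (1, 13).
Finally 2P + 2Q:
(10, 9) + (1, 13). λ = (13 - 9)/(1 - 10) ≡ 4/10 mod 19. 10⁻¹ ≡ 2 (mod 19), so λ ≡ 8.
  x = λ² - 10 - 1 = 64 - 11 ≡ 15; y = λ·(10 - 15) - 9 ≡ 8. → (15, 8)

(15, 8)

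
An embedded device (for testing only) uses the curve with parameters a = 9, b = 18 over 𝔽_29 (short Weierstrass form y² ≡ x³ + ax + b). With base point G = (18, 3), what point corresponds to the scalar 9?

Double-and-add on 9 = (1001)₂. Start with G = (18, 3) for the leading 1-bit.
double: tangent at (18, 3): λ = (3·18² + 9)/(2·3) ≡ 24/6. 6⁻¹ ≡ 5 (mod 29), so λ ≡ 24·5 ≡ 4.
  x = λ² - 18 - 18 = 16 - 36 ≡ 9; y = λ·(18 - 9) - 3 ≡ 4. → (9, 4)
double: tangent at (9, 4): λ = (3·9² + 9)/(2·4) ≡ 20/8. 8⁻¹ ≡ 11 (mod 29), so λ ≡ 20·11 ≡ 17.
  x = λ² - 9 - 9 = 289 - 18 ≡ 10; y = λ·(9 - 10) - 4 ≡ 8. → (10, 8)
double: tangent at (10, 8): λ = (3·10² + 9)/(2·8) ≡ 19/16. 16⁻¹ ≡ 20 (mod 29), so λ ≡ 19·20 ≡ 3.
  x = λ² - 10 - 10 = 9 - 20 ≡ 18; y = λ·(10 - 18) - 8 ≡ 26. → (18, 26)
add G: (18, 26) + (18, 3): same x and y₁ ≡ -y₂, so the sum is 𝒪.

O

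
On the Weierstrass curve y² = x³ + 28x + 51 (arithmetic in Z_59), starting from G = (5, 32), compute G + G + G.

(32, 12)

Repeated addition: build up to 3G.
2G: tangent at (5, 32): λ = (3·5² + 28)/(2·32) ≡ 44/5. 5⁻¹ ≡ 12 (mod 59), so λ ≡ 44·12 ≡ 56.
  x = λ² - 5 - 5 = 3136 - 10 ≡ 58; y = λ·(5 - 58) - 32 ≡ 9. → (58, 9)
3G: (58, 9) + (5, 32). λ = (32 - 9)/(5 - 58) ≡ 23/6 mod 59. 6⁻¹ ≡ 10 (mod 59) since 6·10 = 60 ≡ 1, so λ ≡ 53.
  x = λ² - 58 - 5 = 2809 - 63 ≡ 32; y = λ·(58 - 32) - 9 ≡ 12. → (32, 12)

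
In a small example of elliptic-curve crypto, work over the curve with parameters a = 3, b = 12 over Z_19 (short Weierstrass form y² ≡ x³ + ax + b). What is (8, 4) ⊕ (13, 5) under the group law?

(14, 10)

(8, 4) + (13, 5). λ = (5 - 4)/(13 - 8) ≡ 1/5 mod 19. 5⁻¹ ≡ 4 (mod 19), so λ ≡ 4.
  x = λ² - 8 - 13 = 16 - 21 ≡ 14; y = λ·(8 - 14) - 4 ≡ 10. → (14, 10)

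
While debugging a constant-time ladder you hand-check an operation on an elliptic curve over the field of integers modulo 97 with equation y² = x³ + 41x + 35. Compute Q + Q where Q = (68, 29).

tangent at (68, 29): λ = (3·68² + 41)/(2·29) ≡ 42/58. 58⁻¹ ≡ 92 (mod 97) since 58·92 = 5336 ≡ 1, so λ ≡ 42·92 ≡ 81.
  x = λ² - 68 - 68 = 6561 - 136 ≡ 23; y = λ·(68 - 23) - 29 ≡ 27. → (23, 27)

(23, 27)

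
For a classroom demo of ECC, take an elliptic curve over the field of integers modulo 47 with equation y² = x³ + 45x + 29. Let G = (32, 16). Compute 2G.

tangent at (32, 16): λ = (3·32² + 45)/(2·16) ≡ 15/32. 32⁻¹ ≡ 25 (mod 47), so λ ≡ 15·25 ≡ 46.
  x = λ² - 32 - 32 = 2116 - 64 ≡ 31; y = λ·(32 - 31) - 16 ≡ 30. → (31, 30)

(31, 30)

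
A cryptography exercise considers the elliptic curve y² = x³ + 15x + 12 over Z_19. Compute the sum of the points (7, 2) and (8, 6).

(7, 2) + (8, 6). λ = (6 - 2)/(8 - 7) ≡ 4/1 mod 19. 1⁻¹ ≡ 1 (mod 19), so λ ≡ 4.
  x = λ² - 7 - 8 = 16 - 15 ≡ 1; y = λ·(7 - 1) - 2 ≡ 3. → (1, 3)

(1, 3)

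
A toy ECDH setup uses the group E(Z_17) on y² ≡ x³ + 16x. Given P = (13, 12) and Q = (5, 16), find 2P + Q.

First 2P:
Repeated addition: build up to 2P.
2P: tangent at (13, 12): λ = (3·13² + 16)/(2·12) ≡ 13/7. 7⁻¹ ≡ 5 (mod 17), so λ ≡ 13·5 ≡ 14.
  x = λ² - 13 - 13 = 196 - 26 ≡ 0; y = λ·(13 - 0) - 12 ≡ 0. → (0, 0)
2P = (0, 0).
Finally 2P + Q:
(0, 0) + (5, 16). λ = (16 - 0)/(5 - 0) ≡ 16/5 mod 17. 5⁻¹ ≡ 7 (mod 17), so λ ≡ 10.
  x = λ² - 0 - 5 = 100 - 5 ≡ 10; y = λ·(0 - 10) - 0 ≡ 2. → (10, 2)

(10, 2)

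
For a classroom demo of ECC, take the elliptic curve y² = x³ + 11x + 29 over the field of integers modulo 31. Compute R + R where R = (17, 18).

(1, 14)

tangent at (17, 18): λ = (3·17² + 11)/(2·18) ≡ 10/5. 5⁻¹ ≡ 25 (mod 31), so λ ≡ 10·25 ≡ 2.
  x = λ² - 17 - 17 = 4 - 34 ≡ 1; y = λ·(17 - 1) - 18 ≡ 14. → (1, 14)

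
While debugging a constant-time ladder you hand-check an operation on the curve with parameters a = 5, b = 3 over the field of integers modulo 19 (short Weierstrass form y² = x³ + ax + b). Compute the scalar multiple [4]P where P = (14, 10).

Repeated addition: build up to 4P.
2P: tangent at (14, 10): λ = (3·14² + 5)/(2·10) ≡ 4/1. 1⁻¹ ≡ 1 (mod 19), so λ ≡ 4·1 ≡ 4.
  x = λ² - 14 - 14 = 16 - 28 ≡ 7; y = λ·(14 - 7) - 10 ≡ 18. → (7, 18)
3P: (7, 18) + (14, 10). λ = (10 - 18)/(14 - 7) ≡ 11/7 mod 19. 7⁻¹ ≡ 11 (mod 19), so λ ≡ 7.
  x = λ² - 7 - 14 = 49 - 21 ≡ 9; y = λ·(7 - 9) - 18 ≡ 6. → (9, 6)
4P: (9, 6) + (14, 10). λ = (10 - 6)/(14 - 9) ≡ 4/5 mod 19. 5⁻¹ ≡ 4 (mod 19), so λ ≡ 16.
  x = λ² - 9 - 14 = 256 - 23 ≡ 5; y = λ·(9 - 5) - 6 ≡ 1. → (5, 1)

(5, 1)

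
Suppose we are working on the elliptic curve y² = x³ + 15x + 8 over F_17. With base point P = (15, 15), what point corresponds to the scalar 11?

(10, 11)

Repeated addition: build up to 11P.
2P: tangent at (15, 15): λ = (3·15² + 15)/(2·15) ≡ 10/13. 13⁻¹ ≡ 4 (mod 17), so λ ≡ 10·4 ≡ 6.
  x = λ² - 15 - 15 = 36 - 30 ≡ 6; y = λ·(15 - 6) - 15 ≡ 5. → (6, 5)
3P: (6, 5) + (15, 15). λ = (15 - 5)/(15 - 6) ≡ 10/9 mod 17. 9⁻¹ ≡ 2 (mod 17) since 9·2 = 18 ≡ 1, so λ ≡ 3.
  x = λ² - 6 - 15 = 9 - 21 ≡ 5; y = λ·(6 - 5) - 5 ≡ 15. → (5, 15)
4P: (5, 15) + (15, 15). λ = (15 - 15)/(15 - 5) ≡ 0/10 mod 17. 10⁻¹ ≡ 12 (mod 17), so λ ≡ 0.
  x = λ² - 5 - 15 = 0 - 20 ≡ 14; y = λ·(5 - 14) - 15 ≡ 2. → (14, 2)
5P: (14, 2) + (15, 15). λ = (15 - 2)/(15 - 14) ≡ 13/1 mod 17. 1⁻¹ ≡ 1 (mod 17) since 1·1 = 1 ≡ 1, so λ ≡ 13.
  x = λ² - 14 - 15 = 169 - 29 ≡ 4; y = λ·(14 - 4) - 2 ≡ 9. → (4, 9)
6P: (4, 9) + (15, 15). λ = (15 - 9)/(15 - 4) ≡ 6/11 mod 17. 11⁻¹ ≡ 14 (mod 17), so λ ≡ 16.
  x = λ² - 4 - 15 = 256 - 19 ≡ 16; y = λ·(4 - 16) - 9 ≡ 3. → (16, 3)
7P: (16, 3) + (15, 15). λ = (15 - 3)/(15 - 16) ≡ 12/16 mod 17. 16⁻¹ ≡ 16 (mod 17), so λ ≡ 5.
  x = λ² - 16 - 15 = 25 - 31 ≡ 11; y = λ·(16 - 11) - 3 ≡ 5. → (11, 5)
8P: (11, 5) + (15, 15). λ = (15 - 5)/(15 - 11) ≡ 10/4 mod 17. 4⁻¹ ≡ 13 (mod 17), so λ ≡ 11.
  x = λ² - 11 - 15 = 121 - 26 ≡ 10; y = λ·(11 - 10) - 5 ≡ 6. → (10, 6)
9P: (10, 6) + (15, 15). λ = (15 - 6)/(15 - 10) ≡ 9/5 mod 17. 5⁻¹ ≡ 7 (mod 17), so λ ≡ 12.
  x = λ² - 10 - 15 = 144 - 25 ≡ 0; y = λ·(10 - 0) - 6 ≡ 12. → (0, 12)
10P: (0, 12) + (15, 15). λ = (15 - 12)/(15 - 0) ≡ 3/15 mod 17. 15⁻¹ ≡ 8 (mod 17) since 15·8 = 120 ≡ 1, so λ ≡ 7.
  x = λ² - 0 - 15 = 49 - 15 ≡ 0; y = λ·(0 - 0) - 12 ≡ 5. → (0, 5)
11P: (0, 5) + (15, 15). λ = (15 - 5)/(15 - 0) ≡ 10/15 mod 17. 15⁻¹ ≡ 8 (mod 17), so λ ≡ 12.
  x = λ² - 0 - 15 = 144 - 15 ≡ 10; y = λ·(0 - 10) - 5 ≡ 11. → (10, 11)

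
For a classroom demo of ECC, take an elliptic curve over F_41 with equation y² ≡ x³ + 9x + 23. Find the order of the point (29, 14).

2P: tangent at (29, 14): λ = (3·29² + 9)/(2·14) ≡ 31/28. 28⁻¹ ≡ 22 (mod 41), so λ ≡ 31·22 ≡ 26.
  x = λ² - 29 - 29 = 676 - 58 ≡ 3; y = λ·(29 - 3) - 14 ≡ 6. → (3, 6)
3P: (3, 6) + (29, 14). λ = (14 - 6)/(29 - 3) ≡ 8/26 mod 41. 26⁻¹ ≡ 30 (mod 41) since 26·30 = 780 ≡ 1, so λ ≡ 35.
  x = λ² - 3 - 29 = 1225 - 32 ≡ 4; y = λ·(3 - 4) - 6 ≡ 0. → (4, 0)
4P: (4, 0) + (29, 14). λ = (14 - 0)/(29 - 4) ≡ 14/25 mod 41. 25⁻¹ ≡ 23 (mod 41), so λ ≡ 35.
  x = λ² - 4 - 29 = 1225 - 33 ≡ 3; y = λ·(4 - 3) - 0 ≡ 35. → (3, 35)
5P: (3, 35) + (29, 14). λ = (14 - 35)/(29 - 3) ≡ 20/26 mod 41. 26⁻¹ ≡ 30 (mod 41), so λ ≡ 26.
  x = λ² - 3 - 29 = 676 - 32 ≡ 29; y = λ·(3 - 29) - 35 ≡ 27. → (29, 27)
6P: (29, 27) + (29, 14): same x and y₁ ≡ -y₂, so the sum is ∞.
6P = ∞, so the order is 6.

6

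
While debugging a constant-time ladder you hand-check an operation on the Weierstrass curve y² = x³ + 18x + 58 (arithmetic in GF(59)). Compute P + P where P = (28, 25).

tangent at (28, 25): λ = (3·28² + 18)/(2·25) ≡ 10/50. 50⁻¹ ≡ 13 (mod 59) since 50·13 = 650 ≡ 1, so λ ≡ 10·13 ≡ 12.
  x = λ² - 28 - 28 = 144 - 56 ≡ 29; y = λ·(28 - 29) - 25 ≡ 22. → (29, 22)

(29, 22)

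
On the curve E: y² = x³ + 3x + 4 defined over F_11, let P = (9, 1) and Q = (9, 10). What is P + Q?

O

The two points share x = 9 and their y-coordinates satisfy 1 + 10 ≡ 0 (mod 11), so they are inverses. Their sum is the point at infinity.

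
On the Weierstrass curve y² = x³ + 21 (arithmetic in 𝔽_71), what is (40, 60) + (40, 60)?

tangent at (40, 60): λ = (3·40² + 0)/(2·60) ≡ 43/49. 49⁻¹ ≡ 29 (mod 71), so λ ≡ 43·29 ≡ 40.
  x = λ² - 40 - 40 = 1600 - 80 ≡ 29; y = λ·(40 - 29) - 60 ≡ 25. → (29, 25)

(29, 25)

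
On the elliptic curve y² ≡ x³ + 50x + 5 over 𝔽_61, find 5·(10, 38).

Write P = (10, 38).
Repeated addition: build up to 5P.
2P: tangent at (10, 38): λ = (3·10² + 50)/(2·38) ≡ 45/15. 15⁻¹ ≡ 57 (mod 61) since 15·57 = 855 ≡ 1, so λ ≡ 45·57 ≡ 3.
  x = λ² - 10 - 10 = 9 - 20 ≡ 50; y = λ·(10 - 50) - 38 ≡ 25. → (50, 25)
3P: (50, 25) + (10, 38). λ = (38 - 25)/(10 - 50) ≡ 13/21 mod 61. 21⁻¹ ≡ 32 (mod 61), so λ ≡ 50.
  x = λ² - 50 - 10 = 2500 - 60 ≡ 0; y = λ·(50 - 0) - 25 ≡ 35. → (0, 35)
4P: (0, 35) + (10, 38). λ = (38 - 35)/(10 - 0) ≡ 3/10 mod 61. 10⁻¹ ≡ 55 (mod 61), so λ ≡ 43.
  x = λ² - 0 - 10 = 1849 - 10 ≡ 9; y = λ·(0 - 9) - 35 ≡ 5. → (9, 5)
5P: (9, 5) + (10, 38). λ = (38 - 5)/(10 - 9) ≡ 33/1 mod 61. 1⁻¹ ≡ 1 (mod 61) since 1·1 = 1 ≡ 1, so λ ≡ 33.
  x = λ² - 9 - 10 = 1089 - 19 ≡ 33; y = λ·(9 - 33) - 5 ≡ 57. → (33, 57)

(33, 57)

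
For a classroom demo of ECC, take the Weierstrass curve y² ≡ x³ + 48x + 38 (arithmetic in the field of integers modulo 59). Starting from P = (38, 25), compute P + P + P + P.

(19, 32)

Double-and-add on 4 = (100)₂. Start with P = (38, 25) for the leading 1-bit.
double: tangent at (38, 25): λ = (3·38² + 48)/(2·25) ≡ 14/50. 50⁻¹ ≡ 13 (mod 59) since 50·13 = 650 ≡ 1, so λ ≡ 14·13 ≡ 5.
  x = λ² - 38 - 38 = 25 - 76 ≡ 8; y = λ·(38 - 8) - 25 ≡ 7. → (8, 7)
double: tangent at (8, 7): λ = (3·8² + 48)/(2·7) ≡ 4/14. 14⁻¹ ≡ 38 (mod 59), so λ ≡ 4·38 ≡ 34.
  x = λ² - 8 - 8 = 1156 - 16 ≡ 19; y = λ·(8 - 19) - 7 ≡ 32. → (19, 32)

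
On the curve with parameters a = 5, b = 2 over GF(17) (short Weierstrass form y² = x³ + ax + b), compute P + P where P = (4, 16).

(10, 7)

tangent at (4, 16): λ = (3·4² + 5)/(2·16) ≡ 2/15. 15⁻¹ ≡ 8 (mod 17) since 15·8 = 120 ≡ 1, so λ ≡ 2·8 ≡ 16.
  x = λ² - 4 - 4 = 256 - 8 ≡ 10; y = λ·(4 - 10) - 16 ≡ 7. → (10, 7)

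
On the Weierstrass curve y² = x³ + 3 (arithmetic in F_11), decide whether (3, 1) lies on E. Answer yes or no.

no

y² = 1² ≡ 1; x³ + 0x + 3 = 30 ≡ 8 (mod 11). 1 ≠ 8.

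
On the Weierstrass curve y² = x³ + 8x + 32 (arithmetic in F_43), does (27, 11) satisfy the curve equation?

y² = 11² ≡ 35; x³ + 8x + 32 = 19931 ≡ 22 (mod 43). 35 ≠ 22.

no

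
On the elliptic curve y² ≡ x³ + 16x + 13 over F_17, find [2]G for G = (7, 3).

tangent at (7, 3): λ = (3·7² + 16)/(2·3) ≡ 10/6. 6⁻¹ ≡ 3 (mod 17), so λ ≡ 10·3 ≡ 13.
  x = λ² - 7 - 7 = 169 - 14 ≡ 2; y = λ·(7 - 2) - 3 ≡ 11. → (2, 11)

(2, 11)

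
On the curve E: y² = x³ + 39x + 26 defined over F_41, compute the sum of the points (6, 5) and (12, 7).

(6, 5) + (12, 7). λ = (7 - 5)/(12 - 6) ≡ 2/6 mod 41. 6⁻¹ ≡ 7 (mod 41), so λ ≡ 14.
  x = λ² - 6 - 12 = 196 - 18 ≡ 14; y = λ·(6 - 14) - 5 ≡ 6. → (14, 6)

(14, 6)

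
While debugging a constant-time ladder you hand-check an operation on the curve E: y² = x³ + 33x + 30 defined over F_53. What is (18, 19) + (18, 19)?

tangent at (18, 19): λ = (3·18² + 33)/(2·19) ≡ 51/38. 38⁻¹ ≡ 7 (mod 53), so λ ≡ 51·7 ≡ 39.
  x = λ² - 18 - 18 = 1521 - 36 ≡ 1; y = λ·(18 - 1) - 19 ≡ 8. → (1, 8)

(1, 8)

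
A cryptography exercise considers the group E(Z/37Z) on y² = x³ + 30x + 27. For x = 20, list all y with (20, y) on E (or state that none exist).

x³ + 30x + 27 = 8627 ≡ 6 (mod 37).
6 is a non-residue mod 37; no y exists.

none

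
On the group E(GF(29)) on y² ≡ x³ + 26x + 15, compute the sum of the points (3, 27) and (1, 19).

(3, 27) + (1, 19). λ = (19 - 27)/(1 - 3) ≡ 21/27 mod 29. 27⁻¹ ≡ 14 (mod 29) since 27·14 = 378 ≡ 1, so λ ≡ 4.
  x = λ² - 3 - 1 = 16 - 4 ≡ 12; y = λ·(3 - 12) - 27 ≡ 24. → (12, 24)

(12, 24)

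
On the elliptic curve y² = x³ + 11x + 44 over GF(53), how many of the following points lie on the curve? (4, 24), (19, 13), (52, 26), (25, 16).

3

(4, 24): 24² ≡ 46, rhs ≡ 46 → on.
(19, 13): 13² ≡ 10, rhs ≡ 10 → on.
(52, 26): 26² ≡ 40, rhs ≡ 32 → off.
(25, 16): 16² ≡ 44, rhs ≡ 44 → on.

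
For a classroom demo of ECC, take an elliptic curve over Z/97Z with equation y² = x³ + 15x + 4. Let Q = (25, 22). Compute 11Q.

Repeated addition: build up to 11Q.
2Q: tangent at (25, 22): λ = (3·25² + 15)/(2·22) ≡ 47/44. 44⁻¹ ≡ 86 (mod 97), so λ ≡ 47·86 ≡ 65.
  x = λ² - 25 - 25 = 4225 - 50 ≡ 4; y = λ·(25 - 4) - 22 ≡ 82. → (4, 82)
3Q: (4, 82) + (25, 22). λ = (22 - 82)/(25 - 4) ≡ 37/21 mod 97. 21⁻¹ ≡ 37 (mod 97), so λ ≡ 11.
  x = λ² - 4 - 25 = 121 - 29 ≡ 92; y = λ·(4 - 92) - 82 ≡ 17. → (92, 17)
4Q: (92, 17) + (25, 22). λ = (22 - 17)/(25 - 92) ≡ 5/30 mod 97. 30⁻¹ ≡ 55 (mod 97) since 30·55 = 1650 ≡ 1, so λ ≡ 81.
  x = λ² - 92 - 25 = 6561 - 117 ≡ 42; y = λ·(92 - 42) - 17 ≡ 56. → (42, 56)
5Q: (42, 56) + (25, 22). λ = (22 - 56)/(25 - 42) ≡ 63/80 mod 97. 80⁻¹ ≡ 57 (mod 97), so λ ≡ 2.
  x = λ² - 42 - 25 = 4 - 67 ≡ 34; y = λ·(42 - 34) - 56 ≡ 57. → (34, 57)
6Q: (34, 57) + (25, 22). λ = (22 - 57)/(25 - 34) ≡ 62/88 mod 97. 88⁻¹ ≡ 43 (mod 97) since 88·43 = 3784 ≡ 1, so λ ≡ 47.
  x = λ² - 34 - 25 = 2209 - 59 ≡ 16; y = λ·(34 - 16) - 57 ≡ 13. → (16, 13)
7Q: (16, 13) + (25, 22). λ = (22 - 13)/(25 - 16) ≡ 9/9 mod 97. 9⁻¹ ≡ 54 (mod 97), so λ ≡ 1.
  x = λ² - 16 - 25 = 1 - 41 ≡ 57; y = λ·(16 - 57) - 13 ≡ 43. → (57, 43)
8Q: (57, 43) + (25, 22). λ = (22 - 43)/(25 - 57) ≡ 76/65 mod 97. 65⁻¹ ≡ 3 (mod 97), so λ ≡ 34.
  x = λ² - 57 - 25 = 1156 - 82 ≡ 7; y = λ·(57 - 7) - 43 ≡ 8. → (7, 8)
9Q: (7, 8) + (25, 22). λ = (22 - 8)/(25 - 7) ≡ 14/18 mod 97. 18⁻¹ ≡ 27 (mod 97) since 18·27 = 486 ≡ 1, so λ ≡ 87.
  x = λ² - 7 - 25 = 7569 - 32 ≡ 68; y = λ·(7 - 68) - 8 ≡ 20. → (68, 20)
10Q: (68, 20) + (25, 22). λ = (22 - 20)/(25 - 68) ≡ 2/54 mod 97. 54⁻¹ ≡ 9 (mod 97) since 54·9 = 486 ≡ 1, so λ ≡ 18.
  x = λ² - 68 - 25 = 324 - 93 ≡ 37; y = λ·(68 - 37) - 20 ≡ 53. → (37, 53)
11Q: (37, 53) + (25, 22). λ = (22 - 53)/(25 - 37) ≡ 66/85 mod 97. 85⁻¹ ≡ 8 (mod 97) since 85·8 = 680 ≡ 1, so λ ≡ 43.
  x = λ² - 37 - 25 = 1849 - 62 ≡ 41; y = λ·(37 - 41) - 53 ≡ 66. → (41, 66)

(41, 66)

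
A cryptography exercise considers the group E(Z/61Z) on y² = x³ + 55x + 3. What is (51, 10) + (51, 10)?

(11, 29)

tangent at (51, 10): λ = (3·51² + 55)/(2·10) ≡ 50/20. 20⁻¹ ≡ 58 (mod 61) since 20·58 = 1160 ≡ 1, so λ ≡ 50·58 ≡ 33.
  x = λ² - 51 - 51 = 1089 - 102 ≡ 11; y = λ·(51 - 11) - 10 ≡ 29. → (11, 29)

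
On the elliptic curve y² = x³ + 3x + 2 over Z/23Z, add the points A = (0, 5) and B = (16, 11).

(0, 5) + (16, 11). λ = (11 - 5)/(16 - 0) ≡ 6/16 mod 23. 16⁻¹ ≡ 13 (mod 23), so λ ≡ 9.
  x = λ² - 0 - 16 = 81 - 16 ≡ 19; y = λ·(0 - 19) - 5 ≡ 8. → (19, 8)

(19, 8)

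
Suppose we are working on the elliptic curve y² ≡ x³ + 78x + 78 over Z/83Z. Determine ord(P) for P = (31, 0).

2P: (31, 0) + (31, 0): same x and y₁ ≡ -y₂, so the sum is O.
2P = O, so the order is 2.

2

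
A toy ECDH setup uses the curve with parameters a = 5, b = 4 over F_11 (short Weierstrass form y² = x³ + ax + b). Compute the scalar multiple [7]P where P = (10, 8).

(10, 3)

Double-and-add on 7 = (111)₂. Start with P = (10, 8) for the leading 1-bit.
double: tangent at (10, 8): λ = (3·10² + 5)/(2·8) ≡ 8/5. 5⁻¹ ≡ 9 (mod 11), so λ ≡ 8·9 ≡ 6.
  x = λ² - 10 - 10 = 36 - 20 ≡ 5; y = λ·(10 - 5) - 8 ≡ 0. → (5, 0)
add P: (5, 0) + (10, 8). λ = (8 - 0)/(10 - 5) ≡ 8/5 mod 11. 5⁻¹ ≡ 9 (mod 11) since 5·9 = 45 ≡ 1, so λ ≡ 6.
  x = λ² - 5 - 10 = 36 - 15 ≡ 10; y = λ·(5 - 10) - 0 ≡ 3. → (10, 3)
double: tangent at (10, 3): λ = (3·10² + 5)/(2·3) ≡ 8/6. 6⁻¹ ≡ 2 (mod 11), so λ ≡ 8·2 ≡ 5.
  x = λ² - 10 - 10 = 25 - 20 ≡ 5; y = λ·(10 - 5) - 3 ≡ 0. → (5, 0)
add P: (5, 0) + (10, 8). λ = (8 - 0)/(10 - 5) ≡ 8/5 mod 11. 5⁻¹ ≡ 9 (mod 11) since 5·9 = 45 ≡ 1, so λ ≡ 6.
  x = λ² - 5 - 10 = 36 - 15 ≡ 10; y = λ·(5 - 10) - 0 ≡ 3. → (10, 3)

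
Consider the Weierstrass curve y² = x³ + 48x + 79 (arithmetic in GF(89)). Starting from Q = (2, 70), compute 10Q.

Double-and-add on 10 = (1010)₂. Start with Q = (2, 70) for the leading 1-bit.
double: tangent at (2, 70): λ = (3·2² + 48)/(2·70) ≡ 60/51. 51⁻¹ ≡ 7 (mod 89), so λ ≡ 60·7 ≡ 64.
  x = λ² - 2 - 2 = 4096 - 4 ≡ 87; y = λ·(2 - 87) - 70 ≡ 8. → (87, 8)
double: tangent at (87, 8): λ = (3·87² + 48)/(2·8) ≡ 60/16. 16⁻¹ ≡ 39 (mod 89), so λ ≡ 60·39 ≡ 26.
  x = λ² - 87 - 87 = 676 - 174 ≡ 57; y = λ·(87 - 57) - 8 ≡ 60. → (57, 60)
add Q: (57, 60) + (2, 70). λ = (70 - 60)/(2 - 57) ≡ 10/34 mod 89. 34⁻¹ ≡ 55 (mod 89), so λ ≡ 16.
  x = λ² - 57 - 2 = 256 - 59 ≡ 19; y = λ·(57 - 19) - 60 ≡ 14. → (19, 14)
double: tangent at (19, 14): λ = (3·19² + 48)/(2·14) ≡ 63/28. 28⁻¹ ≡ 35 (mod 89), so λ ≡ 63·35 ≡ 69.
  x = λ² - 19 - 19 = 4761 - 38 ≡ 6; y = λ·(19 - 6) - 14 ≡ 82. → (6, 82)

(6, 82)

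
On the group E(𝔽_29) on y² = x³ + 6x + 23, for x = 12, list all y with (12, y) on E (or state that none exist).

5, 24

x³ + 6x + 23 = 1823 ≡ 25 (mod 29).
Square roots of 25 mod 29: 5 and 24 (since 5² = 25 ≡ 25).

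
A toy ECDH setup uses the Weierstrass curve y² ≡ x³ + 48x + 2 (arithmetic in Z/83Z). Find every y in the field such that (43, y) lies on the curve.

x³ + 48x + 2 = 81573 ≡ 67 (mod 83).
67 is a non-residue mod 83; no y exists.

none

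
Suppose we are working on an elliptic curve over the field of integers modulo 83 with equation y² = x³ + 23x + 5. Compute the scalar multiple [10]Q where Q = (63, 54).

(6, 44)

Double-and-add on 10 = (1010)₂. Start with Q = (63, 54) for the leading 1-bit.
double: tangent at (63, 54): λ = (3·63² + 23)/(2·54) ≡ 61/25. 25⁻¹ ≡ 10 (mod 83), so λ ≡ 61·10 ≡ 29.
  x = λ² - 63 - 63 = 841 - 126 ≡ 51; y = λ·(63 - 51) - 54 ≡ 45. → (51, 45)
double: tangent at (51, 45): λ = (3·51² + 23)/(2·45) ≡ 24/7. 7⁻¹ ≡ 12 (mod 83), so λ ≡ 24·12 ≡ 39.
  x = λ² - 51 - 51 = 1521 - 102 ≡ 8; y = λ·(51 - 8) - 45 ≡ 55. → (8, 55)
add Q: (8, 55) + (63, 54). λ = (54 - 55)/(63 - 8) ≡ 82/55 mod 83. 55⁻¹ ≡ 80 (mod 83) since 55·80 = 4400 ≡ 1, so λ ≡ 3.
  x = λ² - 8 - 63 = 9 - 71 ≡ 21; y = λ·(8 - 21) - 55 ≡ 72. → (21, 72)
double: tangent at (21, 72): λ = (3·21² + 23)/(2·72) ≡ 18/61. 61⁻¹ ≡ 49 (mod 83), so λ ≡ 18·49 ≡ 52.
  x = λ² - 21 - 21 = 2704 - 42 ≡ 6; y = λ·(21 - 6) - 72 ≡ 44. → (6, 44)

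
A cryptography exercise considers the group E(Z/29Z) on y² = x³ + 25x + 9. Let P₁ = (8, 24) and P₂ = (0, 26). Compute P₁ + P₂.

(8, 24) + (0, 26). λ = (26 - 24)/(0 - 8) ≡ 2/21 mod 29. 21⁻¹ ≡ 18 (mod 29), so λ ≡ 7.
  x = λ² - 8 - 0 = 49 - 8 ≡ 12; y = λ·(8 - 12) - 24 ≡ 6. → (12, 6)

(12, 6)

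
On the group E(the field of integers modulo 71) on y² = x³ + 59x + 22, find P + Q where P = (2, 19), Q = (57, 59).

(36, 66)

(2, 19) + (57, 59). λ = (59 - 19)/(57 - 2) ≡ 40/55 mod 71. 55⁻¹ ≡ 31 (mod 71) since 55·31 = 1705 ≡ 1, so λ ≡ 33.
  x = λ² - 2 - 57 = 1089 - 59 ≡ 36; y = λ·(2 - 36) - 19 ≡ 66. → (36, 66)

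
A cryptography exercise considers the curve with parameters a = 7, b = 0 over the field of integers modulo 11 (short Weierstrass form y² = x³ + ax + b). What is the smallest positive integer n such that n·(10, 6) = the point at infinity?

2P: tangent at (10, 6): λ = (3·10² + 7)/(2·6) ≡ 10/1. 1⁻¹ ≡ 1 (mod 11), so λ ≡ 10·1 ≡ 10.
  x = λ² - 10 - 10 = 100 - 20 ≡ 3; y = λ·(10 - 3) - 6 ≡ 9. → (3, 9)
3P: (3, 9) + (10, 6). λ = (6 - 9)/(10 - 3) ≡ 8/7 mod 11. 7⁻¹ ≡ 8 (mod 11), so λ ≡ 9.
  x = λ² - 3 - 10 = 81 - 13 ≡ 2; y = λ·(3 - 2) - 9 ≡ 0. → (2, 0)
4P: (2, 0) + (10, 6). λ = (6 - 0)/(10 - 2) ≡ 6/8 mod 11. 8⁻¹ ≡ 7 (mod 11), so λ ≡ 9.
  x = λ² - 2 - 10 = 81 - 12 ≡ 3; y = λ·(2 - 3) - 0 ≡ 2. → (3, 2)
5P: (3, 2) + (10, 6). λ = (6 - 2)/(10 - 3) ≡ 4/7 mod 11. 7⁻¹ ≡ 8 (mod 11) since 7·8 = 56 ≡ 1, so λ ≡ 10.
  x = λ² - 3 - 10 = 100 - 13 ≡ 10; y = λ·(3 - 10) - 2 ≡ 5. → (10, 5)
6P: (10, 5) + (10, 6): same x and y₁ ≡ -y₂, so the sum is the point at infinity.
6P = the point at infinity, so the order is 6.

6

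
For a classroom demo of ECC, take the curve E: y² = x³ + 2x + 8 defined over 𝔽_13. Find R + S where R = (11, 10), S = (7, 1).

(11, 10) + (7, 1). λ = (1 - 10)/(7 - 11) ≡ 4/9 mod 13. 9⁻¹ ≡ 3 (mod 13), so λ ≡ 12.
  x = λ² - 11 - 7 = 144 - 18 ≡ 9; y = λ·(11 - 9) - 10 ≡ 1. → (9, 1)

(9, 1)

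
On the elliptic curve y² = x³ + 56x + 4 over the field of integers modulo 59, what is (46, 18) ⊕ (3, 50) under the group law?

(14, 46)

(46, 18) + (3, 50). λ = (50 - 18)/(3 - 46) ≡ 32/16 mod 59. 16⁻¹ ≡ 48 (mod 59), so λ ≡ 2.
  x = λ² - 46 - 3 = 4 - 49 ≡ 14; y = λ·(46 - 14) - 18 ≡ 46. → (14, 46)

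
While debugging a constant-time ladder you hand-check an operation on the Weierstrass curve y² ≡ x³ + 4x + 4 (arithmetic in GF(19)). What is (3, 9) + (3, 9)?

tangent at (3, 9): λ = (3·3² + 4)/(2·9) ≡ 12/18. 18⁻¹ ≡ 18 (mod 19), so λ ≡ 12·18 ≡ 7.
  x = λ² - 3 - 3 = 49 - 6 ≡ 5; y = λ·(3 - 5) - 9 ≡ 15. → (5, 15)

(5, 15)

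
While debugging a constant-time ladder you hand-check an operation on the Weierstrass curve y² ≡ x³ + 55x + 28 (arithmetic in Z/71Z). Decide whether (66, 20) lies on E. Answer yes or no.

no

y² = 20² ≡ 45; x³ + 55x + 28 = 291154 ≡ 54 (mod 71). 45 ≠ 54.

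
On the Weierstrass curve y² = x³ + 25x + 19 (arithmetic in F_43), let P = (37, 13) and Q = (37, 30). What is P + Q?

The two points share x = 37 and their y-coordinates satisfy 13 + 30 ≡ 0 (mod 43), so they are inverses. Their sum is O.

O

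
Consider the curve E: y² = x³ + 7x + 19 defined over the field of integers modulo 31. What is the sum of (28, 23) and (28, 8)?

The two points share x = 28 and their y-coordinates satisfy 23 + 8 ≡ 0 (mod 31), so they are inverses. Their sum is O.

O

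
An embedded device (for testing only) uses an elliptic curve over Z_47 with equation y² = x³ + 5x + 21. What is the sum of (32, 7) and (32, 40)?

O

The two points share x = 32 and their y-coordinates satisfy 7 + 40 ≡ 0 (mod 47), so they are inverses. Their sum is 𝒪.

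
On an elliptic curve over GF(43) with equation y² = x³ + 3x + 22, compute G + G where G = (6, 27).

(12, 18)

tangent at (6, 27): λ = (3·6² + 3)/(2·27) ≡ 25/11. 11⁻¹ ≡ 4 (mod 43), so λ ≡ 25·4 ≡ 14.
  x = λ² - 6 - 6 = 196 - 12 ≡ 12; y = λ·(6 - 12) - 27 ≡ 18. → (12, 18)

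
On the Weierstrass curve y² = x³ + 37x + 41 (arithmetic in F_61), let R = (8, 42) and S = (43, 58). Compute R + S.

(8, 42) + (43, 58). λ = (58 - 42)/(43 - 8) ≡ 16/35 mod 61. 35⁻¹ ≡ 7 (mod 61), so λ ≡ 51.
  x = λ² - 8 - 43 = 2601 - 51 ≡ 49; y = λ·(8 - 49) - 42 ≡ 2. → (49, 2)

(49, 2)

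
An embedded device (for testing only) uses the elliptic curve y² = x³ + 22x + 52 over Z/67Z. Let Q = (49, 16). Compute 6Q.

(31, 43)

Repeated addition: build up to 6Q.
2Q: tangent at (49, 16): λ = (3·49² + 22)/(2·16) ≡ 56/32. 32⁻¹ ≡ 44 (mod 67), so λ ≡ 56·44 ≡ 52.
  x = λ² - 49 - 49 = 2704 - 98 ≡ 60; y = λ·(49 - 60) - 16 ≡ 15. → (60, 15)
3Q: (60, 15) + (49, 16). λ = (16 - 15)/(49 - 60) ≡ 1/56 mod 67. 56⁻¹ ≡ 6 (mod 67) since 56·6 = 336 ≡ 1, so λ ≡ 6.
  x = λ² - 60 - 49 = 36 - 109 ≡ 61; y = λ·(60 - 61) - 15 ≡ 46. → (61, 46)
4Q: (61, 46) + (49, 16). λ = (16 - 46)/(49 - 61) ≡ 37/55 mod 67. 55⁻¹ ≡ 39 (mod 67), so λ ≡ 36.
  x = λ² - 61 - 49 = 1296 - 110 ≡ 47; y = λ·(61 - 47) - 46 ≡ 56. → (47, 56)
5Q: (47, 56) + (49, 16). λ = (16 - 56)/(49 - 47) ≡ 27/2 mod 67. 2⁻¹ ≡ 34 (mod 67), so λ ≡ 47.
  x = λ² - 47 - 49 = 2209 - 96 ≡ 36; y = λ·(47 - 36) - 56 ≡ 59. → (36, 59)
6Q: (36, 59) + (49, 16). λ = (16 - 59)/(49 - 36) ≡ 24/13 mod 67. 13⁻¹ ≡ 31 (mod 67), so λ ≡ 7.
  x = λ² - 36 - 49 = 49 - 85 ≡ 31; y = λ·(36 - 31) - 59 ≡ 43. → (31, 43)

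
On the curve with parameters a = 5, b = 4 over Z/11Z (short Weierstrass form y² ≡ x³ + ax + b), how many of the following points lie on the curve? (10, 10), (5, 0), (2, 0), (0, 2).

(10, 10): 10² ≡ 1, rhs ≡ 9 → off.
(5, 0): 0² ≡ 0, rhs ≡ 0 → on.
(2, 0): 0² ≡ 0, rhs ≡ 0 → on.
(0, 2): 2² ≡ 4, rhs ≡ 4 → on.

3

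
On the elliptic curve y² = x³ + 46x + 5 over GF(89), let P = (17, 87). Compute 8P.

Double-and-add on 8 = (1000)₂. Start with P = (17, 87) for the leading 1-bit.
double: tangent at (17, 87): λ = (3·17² + 46)/(2·87) ≡ 23/85. 85⁻¹ ≡ 22 (mod 89), so λ ≡ 23·22 ≡ 61.
  x = λ² - 17 - 17 = 3721 - 34 ≡ 38; y = λ·(17 - 38) - 87 ≡ 56. → (38, 56)
double: tangent at (38, 56): λ = (3·38² + 46)/(2·56) ≡ 17/23. 23⁻¹ ≡ 31 (mod 89), so λ ≡ 17·31 ≡ 82.
  x = λ² - 38 - 38 = 6724 - 76 ≡ 62; y = λ·(38 - 62) - 56 ≡ 23. → (62, 23)
double: tangent at (62, 23): λ = (3·62² + 46)/(2·23) ≡ 8/46. 46⁻¹ ≡ 60 (mod 89) since 46·60 = 2760 ≡ 1, so λ ≡ 8·60 ≡ 35.
  x = λ² - 62 - 62 = 1225 - 124 ≡ 33; y = λ·(62 - 33) - 23 ≡ 13. → (33, 13)

(33, 13)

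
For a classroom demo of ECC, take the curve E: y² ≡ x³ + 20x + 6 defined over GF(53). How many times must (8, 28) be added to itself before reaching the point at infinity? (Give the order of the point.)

5

2P: tangent at (8, 28): λ = (3·8² + 20)/(2·28) ≡ 0/3. 3⁻¹ ≡ 18 (mod 53) since 3·18 = 54 ≡ 1, so λ ≡ 0·18 ≡ 0.
  x = λ² - 8 - 8 = 0 - 16 ≡ 37; y = λ·(8 - 37) - 28 ≡ 25. → (37, 25)
3P: (37, 25) + (8, 28). λ = (28 - 25)/(8 - 37) ≡ 3/24 mod 53. 24⁻¹ ≡ 42 (mod 53) since 24·42 = 1008 ≡ 1, so λ ≡ 20.
  x = λ² - 37 - 8 = 400 - 45 ≡ 37; y = λ·(37 - 37) - 25 ≡ 28. → (37, 28)
4P: (37, 28) + (8, 28). λ = (28 - 28)/(8 - 37) ≡ 0/24 mod 53. 24⁻¹ ≡ 42 (mod 53) since 24·42 = 1008 ≡ 1, so λ ≡ 0.
  x = λ² - 37 - 8 = 0 - 45 ≡ 8; y = λ·(37 - 8) - 28 ≡ 25. → (8, 25)
5P: (8, 25) + (8, 28): same x and y₁ ≡ -y₂, so the sum is the point at infinity.
5P = the point at infinity, so the order is 5.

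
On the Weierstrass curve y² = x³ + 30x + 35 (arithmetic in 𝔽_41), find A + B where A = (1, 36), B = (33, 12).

(1, 36) + (33, 12). λ = (12 - 36)/(33 - 1) ≡ 17/32 mod 41. 32⁻¹ ≡ 9 (mod 41), so λ ≡ 30.
  x = λ² - 1 - 33 = 900 - 34 ≡ 5; y = λ·(1 - 5) - 36 ≡ 8. → (5, 8)

(5, 8)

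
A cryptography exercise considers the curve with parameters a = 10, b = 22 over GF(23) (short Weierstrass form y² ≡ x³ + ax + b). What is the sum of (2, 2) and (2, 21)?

The two points share x = 2 and their y-coordinates satisfy 2 + 21 ≡ 0 (mod 23), so they are inverses. Their sum is ∞.

O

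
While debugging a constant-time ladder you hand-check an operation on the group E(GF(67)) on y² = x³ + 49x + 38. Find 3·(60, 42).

Write Q = (60, 42).
Repeated addition: build up to 3Q.
2Q: tangent at (60, 42): λ = (3·60² + 49)/(2·42) ≡ 62/17. 17⁻¹ ≡ 4 (mod 67), so λ ≡ 62·4 ≡ 47.
  x = λ² - 60 - 60 = 2209 - 120 ≡ 12; y = λ·(60 - 12) - 42 ≡ 3. → (12, 3)
3Q: (12, 3) + (60, 42). λ = (42 - 3)/(60 - 12) ≡ 39/48 mod 67. 48⁻¹ ≡ 7 (mod 67), so λ ≡ 5.
  x = λ² - 12 - 60 = 25 - 72 ≡ 20; y = λ·(12 - 20) - 3 ≡ 24. → (20, 24)

(20, 24)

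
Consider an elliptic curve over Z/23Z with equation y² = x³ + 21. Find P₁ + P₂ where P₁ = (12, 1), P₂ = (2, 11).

(12, 1) + (2, 11). λ = (11 - 1)/(2 - 12) ≡ 10/13 mod 23. 13⁻¹ ≡ 16 (mod 23), so λ ≡ 22.
  x = λ² - 12 - 2 = 484 - 14 ≡ 10; y = λ·(12 - 10) - 1 ≡ 20. → (10, 20)

(10, 20)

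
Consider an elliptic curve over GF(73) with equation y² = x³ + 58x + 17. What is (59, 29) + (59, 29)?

(36, 56)

tangent at (59, 29): λ = (3·59² + 58)/(2·29) ≡ 62/58. 58⁻¹ ≡ 34 (mod 73), so λ ≡ 62·34 ≡ 64.
  x = λ² - 59 - 59 = 4096 - 118 ≡ 36; y = λ·(59 - 36) - 29 ≡ 56. → (36, 56)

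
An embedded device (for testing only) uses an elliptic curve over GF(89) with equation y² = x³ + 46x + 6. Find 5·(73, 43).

(70, 85)

Write G = (73, 43).
Double-and-add on 5 = (101)₂. Start with G = (73, 43) for the leading 1-bit.
double: tangent at (73, 43): λ = (3·73² + 46)/(2·43) ≡ 13/86. 86⁻¹ ≡ 59 (mod 89), so λ ≡ 13·59 ≡ 55.
  x = λ² - 73 - 73 = 3025 - 146 ≡ 31; y = λ·(73 - 31) - 43 ≡ 42. → (31, 42)
double: tangent at (31, 42): λ = (3·31² + 46)/(2·42) ≡ 81/84. 84⁻¹ ≡ 71 (mod 89) since 84·71 = 5964 ≡ 1, so λ ≡ 81·71 ≡ 55.
  x = λ² - 31 - 31 = 3025 - 62 ≡ 26; y = λ·(31 - 26) - 42 ≡ 55. → (26, 55)
add G: (26, 55) + (73, 43). λ = (43 - 55)/(73 - 26) ≡ 77/47 mod 89. 47⁻¹ ≡ 36 (mod 89) since 47·36 = 1692 ≡ 1, so λ ≡ 13.
  x = λ² - 26 - 73 = 169 - 99 ≡ 70; y = λ·(26 - 70) - 55 ≡ 85. → (70, 85)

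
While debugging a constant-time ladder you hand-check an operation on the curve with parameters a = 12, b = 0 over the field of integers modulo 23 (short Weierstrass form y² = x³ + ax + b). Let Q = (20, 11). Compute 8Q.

O

Repeated addition: build up to 8Q.
2Q: tangent at (20, 11): λ = (3·20² + 12)/(2·11) ≡ 16/22. 22⁻¹ ≡ 22 (mod 23), so λ ≡ 16·22 ≡ 7.
  x = λ² - 20 - 20 = 49 - 40 ≡ 9; y = λ·(20 - 9) - 11 ≡ 20. → (9, 20)
3Q: (9, 20) + (20, 11). λ = (11 - 20)/(20 - 9) ≡ 14/11 mod 23. 11⁻¹ ≡ 21 (mod 23) since 11·21 = 231 ≡ 1, so λ ≡ 18.
  x = λ² - 9 - 20 = 324 - 29 ≡ 19; y = λ·(9 - 19) - 20 ≡ 7. → (19, 7)
4Q: (19, 7) + (20, 11). λ = (11 - 7)/(20 - 19) ≡ 4/1 mod 23. 1⁻¹ ≡ 1 (mod 23) since 1·1 = 1 ≡ 1, so λ ≡ 4.
  x = λ² - 19 - 20 = 16 - 39 ≡ 0; y = λ·(19 - 0) - 7 ≡ 0. → (0, 0)
5Q: (0, 0) + (20, 11). λ = (11 - 0)/(20 - 0) ≡ 11/20 mod 23. 20⁻¹ ≡ 15 (mod 23), so λ ≡ 4.
  x = λ² - 0 - 20 = 16 - 20 ≡ 19; y = λ·(0 - 19) - 0 ≡ 16. → (19, 16)
6Q: (19, 16) + (20, 11). λ = (11 - 16)/(20 - 19) ≡ 18/1 mod 23. 1⁻¹ ≡ 1 (mod 23) since 1·1 = 1 ≡ 1, so λ ≡ 18.
  x = λ² - 19 - 20 = 324 - 39 ≡ 9; y = λ·(19 - 9) - 16 ≡ 3. → (9, 3)
7Q: (9, 3) + (20, 11). λ = (11 - 3)/(20 - 9) ≡ 8/11 mod 23. 11⁻¹ ≡ 21 (mod 23), so λ ≡ 7.
  x = λ² - 9 - 20 = 49 - 29 ≡ 20; y = λ·(9 - 20) - 3 ≡ 12. → (20, 12)
8Q: (20, 12) + (20, 11): same x and y₁ ≡ -y₂, so the sum is the point at infinity.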